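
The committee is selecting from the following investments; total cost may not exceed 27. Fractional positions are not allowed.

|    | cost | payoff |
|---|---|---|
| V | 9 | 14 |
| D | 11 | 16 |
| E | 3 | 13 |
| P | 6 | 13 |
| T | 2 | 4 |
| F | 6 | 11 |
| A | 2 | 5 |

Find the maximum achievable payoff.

Treat it as a binary knapsack problem.
Take V, E, P, F, and A: cost 9 + 3 + 6 + 6 + 2 = 26 ≤ 27, payoff 14 + 13 + 13 + 11 + 5 = 56.
No other feasible combination does better.

56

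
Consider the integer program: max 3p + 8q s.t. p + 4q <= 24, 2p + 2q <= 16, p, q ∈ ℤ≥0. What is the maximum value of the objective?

49

The continuous relaxation peaks at (2.67, 5.33) with value 50.67; rounding to a feasible lattice point costs some objective.
(p,q)=(3,5): 1·3+4·5=23≤24, 2·3+2·5=16≤16, objective 49.
(p,q)=(2,5): 1·2+4·5=22≤24, 2·2+2·5=14≤16, objective 46.
The best lattice point is (3,5), giving 49.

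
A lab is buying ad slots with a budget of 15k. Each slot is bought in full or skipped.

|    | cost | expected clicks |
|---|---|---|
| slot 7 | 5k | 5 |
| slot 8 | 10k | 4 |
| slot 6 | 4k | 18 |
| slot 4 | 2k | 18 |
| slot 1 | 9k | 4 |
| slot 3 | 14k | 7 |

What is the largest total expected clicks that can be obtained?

Treat it as a binary knapsack problem.
Allowing fractional choices, the relaxed optimum would be about 43.0, but ad slots are indivisible.
slot 7 + slot 6 + slot 4: cost 5 + 4 + 2 = 11 ≤ 15, expected clicks 5 + 18 + 18 = 41.
slot 6 + slot 4 + slot 1: cost 4 + 2 + 9 = 15 ≤ 15, expected clicks 18 + 18 + 4 = 40.
slot 6 + slot 4: cost 4 + 2 = 6 ≤ 15, expected clicks 18 + 18 = 36.
Best is slot 7, slot 6, and slot 4 with total expected clicks 41.

41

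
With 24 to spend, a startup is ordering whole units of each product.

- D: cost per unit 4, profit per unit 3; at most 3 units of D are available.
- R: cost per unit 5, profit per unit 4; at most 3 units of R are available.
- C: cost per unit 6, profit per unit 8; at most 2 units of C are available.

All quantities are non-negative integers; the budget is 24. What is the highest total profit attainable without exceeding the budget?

25

This is a bounded integer knapsack.
2×R and 2×C: cost 22 ≤ 24, profit 2·4 + 2·8 = 24.
3×D and 2×C: cost 24 ≤ 24, profit 3·3 + 2·8 = 25.
Best is 25.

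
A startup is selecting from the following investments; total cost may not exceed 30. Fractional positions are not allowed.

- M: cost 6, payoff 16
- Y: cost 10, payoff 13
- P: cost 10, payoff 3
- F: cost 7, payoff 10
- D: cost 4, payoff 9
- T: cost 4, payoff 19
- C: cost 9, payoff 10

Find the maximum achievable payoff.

Allowing fractional choices, the relaxed optimum would be about 65.7, but investments are indivisible.
M + Y + F + T: cost 6 + 10 + 7 + 4 = 27 ≤ 30, payoff 16 + 13 + 10 + 19 = 58.
M + F + D + T + C: cost 6 + 7 + 4 + 4 + 9 = 30 ≤ 30, payoff 16 + 10 + 9 + 19 + 10 = 64.
Best is M, F, D, T, and C with total payoff 64.

64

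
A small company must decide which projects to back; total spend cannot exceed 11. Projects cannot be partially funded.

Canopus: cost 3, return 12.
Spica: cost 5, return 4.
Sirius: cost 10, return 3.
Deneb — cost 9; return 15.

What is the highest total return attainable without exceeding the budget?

16

Canopus + Spica: cost 3 + 5 = 8 ≤ 11, return 12 + 4 = 16.
Deneb: cost 9 ≤ 11, return 15.
Canopus: cost 3 ≤ 11, return 12.
Best is Canopus and Spica with total return 16.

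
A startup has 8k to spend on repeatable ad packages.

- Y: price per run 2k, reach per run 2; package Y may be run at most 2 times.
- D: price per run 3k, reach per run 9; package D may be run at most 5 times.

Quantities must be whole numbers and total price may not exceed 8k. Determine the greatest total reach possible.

D has the best ratio (9/3); taking only D gives at most 2×9 = 18 (stopped by the price limit).
Mixing does better — 1×Y and 2×D: price 8 ≤ 8, reach 1·2 + 2·9 = 20.

20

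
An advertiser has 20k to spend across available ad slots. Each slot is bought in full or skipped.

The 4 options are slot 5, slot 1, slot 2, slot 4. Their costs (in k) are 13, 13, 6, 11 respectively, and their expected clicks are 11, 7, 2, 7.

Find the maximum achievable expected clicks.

13

Take slot 5 and slot 2: cost 13 + 6 = 19 ≤ 20, expected clicks 11 + 2 = 13.
No other feasible combination does better.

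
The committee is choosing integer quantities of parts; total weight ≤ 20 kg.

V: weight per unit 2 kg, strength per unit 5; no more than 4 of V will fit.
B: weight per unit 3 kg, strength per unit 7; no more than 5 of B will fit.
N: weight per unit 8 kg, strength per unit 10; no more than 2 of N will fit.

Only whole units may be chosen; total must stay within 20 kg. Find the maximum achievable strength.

48

4×V and 4×B: weight 20 ≤ 20, strength 4·5 + 4·7 = 48.
2×V and 5×B: weight 19 ≤ 20, strength 2·5 + 5·7 = 45.
Best is 48.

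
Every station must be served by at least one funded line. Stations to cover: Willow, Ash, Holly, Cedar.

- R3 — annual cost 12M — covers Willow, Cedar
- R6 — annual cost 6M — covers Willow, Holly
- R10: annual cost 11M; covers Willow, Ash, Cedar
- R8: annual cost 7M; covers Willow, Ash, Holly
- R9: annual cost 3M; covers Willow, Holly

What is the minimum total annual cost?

14

Choose R10 and R9: together they cover Willow, Ash, Holly, Cedar — every station.
Total annual cost: 11 + 3 = 14.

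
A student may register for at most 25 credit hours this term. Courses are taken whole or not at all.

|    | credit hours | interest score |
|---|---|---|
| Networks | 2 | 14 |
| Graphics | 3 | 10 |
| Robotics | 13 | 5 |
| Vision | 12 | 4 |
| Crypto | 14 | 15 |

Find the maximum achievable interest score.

39

This is an integer program with binary decision variables.
Allowing fractional choices, the relaxed optimum would be about 41.3, but courses are indivisible.
Networks + Graphics + Crypto: credit hours 2 + 3 + 14 = 19 ≤ 25, interest score 14 + 10 + 15 = 39.
Networks + Crypto: credit hours 2 + 14 = 16 ≤ 25, interest score 14 + 15 = 29.
Best is Networks, Graphics, and Crypto with total interest score 39.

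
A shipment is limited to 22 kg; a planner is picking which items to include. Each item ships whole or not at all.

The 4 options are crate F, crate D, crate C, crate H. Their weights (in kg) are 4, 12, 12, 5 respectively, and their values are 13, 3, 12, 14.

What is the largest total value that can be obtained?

crate F + crate H: weight 4 + 5 = 9 ≤ 22, value 13 + 14 = 27.
crate F + crate D + crate H: weight 4 + 12 + 5 = 21 ≤ 22, value 13 + 3 + 14 = 30.
crate F + crate C + crate H: weight 4 + 12 + 5 = 21 ≤ 22, value 13 + 12 + 14 = 39.
Best is crate F, crate C, and crate H with total value 39.

39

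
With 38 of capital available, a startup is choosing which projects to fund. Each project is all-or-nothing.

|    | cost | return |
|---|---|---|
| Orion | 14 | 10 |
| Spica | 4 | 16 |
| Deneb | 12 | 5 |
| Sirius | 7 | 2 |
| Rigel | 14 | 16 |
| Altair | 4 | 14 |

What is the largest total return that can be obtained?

56

Spica + Deneb + Rigel + Altair: cost 4 + 12 + 14 + 4 = 34 ≤ 38, return 16 + 5 + 16 + 14 = 51.
Spica + Sirius + Rigel + Altair: cost 4 + 7 + 14 + 4 = 29 ≤ 38, return 16 + 2 + 16 + 14 = 48.
Orion + Spica + Rigel + Altair: cost 14 + 4 + 14 + 4 = 36 ≤ 38, return 10 + 16 + 16 + 14 = 56.
Best is Orion, Spica, Rigel, and Altair with total return 56.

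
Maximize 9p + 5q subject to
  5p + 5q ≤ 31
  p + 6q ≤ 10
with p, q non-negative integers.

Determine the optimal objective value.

54

(p,q)=(6,0): 5·6+5·0=30≤31, 1·6+6·0=6≤10, objective 54.
(p,q)=(5,0): 5·5+5·0=25≤31, 1·5+6·0=5≤10, objective 45.
The best lattice point is (6,0), giving 54.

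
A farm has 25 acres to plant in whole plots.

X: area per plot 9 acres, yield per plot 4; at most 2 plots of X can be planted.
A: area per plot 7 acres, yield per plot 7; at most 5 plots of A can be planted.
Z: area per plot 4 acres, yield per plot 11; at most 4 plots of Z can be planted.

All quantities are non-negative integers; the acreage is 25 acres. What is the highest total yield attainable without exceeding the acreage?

1×X and 4×Z: area 25 ≤ 25, yield 1·4 + 4·11 = 48.
1×A and 4×Z: area 23 ≤ 25, yield 1·7 + 4·11 = 51.
Best is 51.

51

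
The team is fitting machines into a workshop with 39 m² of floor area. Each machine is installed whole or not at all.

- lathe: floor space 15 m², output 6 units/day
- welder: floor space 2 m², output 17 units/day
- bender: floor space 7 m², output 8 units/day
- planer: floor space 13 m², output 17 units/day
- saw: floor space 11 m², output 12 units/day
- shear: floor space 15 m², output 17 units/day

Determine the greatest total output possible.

59

This is a 0-1 knapsack instance.
Take welder, bender, planer, and shear: floor space 2 + 7 + 13 + 15 = 37 ≤ 39, output 17 + 8 + 17 + 17 = 59.
No other feasible combination does better.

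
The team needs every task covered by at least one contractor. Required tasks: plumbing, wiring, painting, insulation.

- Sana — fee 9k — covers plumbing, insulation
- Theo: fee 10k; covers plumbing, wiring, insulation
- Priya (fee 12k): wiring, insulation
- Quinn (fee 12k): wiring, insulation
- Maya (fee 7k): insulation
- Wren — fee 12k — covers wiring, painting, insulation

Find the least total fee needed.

The greedy cost-per-new-task heuristic would pick Theo and Wren for 22, but a cheaper cover exists.
Choose Sana and Wren: together they cover plumbing, wiring, painting, insulation — every task.
Total fee: 9 + 12 = 21.
No cover costs less than 21.

21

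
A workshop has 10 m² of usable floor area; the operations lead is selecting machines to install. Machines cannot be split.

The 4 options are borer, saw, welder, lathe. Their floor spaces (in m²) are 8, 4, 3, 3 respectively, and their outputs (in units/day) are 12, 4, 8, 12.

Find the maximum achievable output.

24

Allowing fractional choices, the relaxed optimum would be about 26.0, but machines are indivisible.
welder + lathe: floor space 3 + 3 = 6 ≤ 10, output 8 + 12 = 20.
saw + welder + lathe: floor space 4 + 3 + 3 = 10 ≤ 10, output 4 + 8 + 12 = 24.
saw + lathe: floor space 4 + 3 = 7 ≤ 10, output 4 + 12 = 16.
Best is saw, welder, and lathe with total output 24.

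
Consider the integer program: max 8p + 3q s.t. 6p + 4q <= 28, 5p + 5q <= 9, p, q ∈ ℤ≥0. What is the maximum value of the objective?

Relaxing integrality, the LP optimum is 14.40 at (p,q) = (1.8, 0), which is not an integer point.
(p,q)=(1,0): 6·1+4·0=6≤28, 5·1+5·0=5≤9, objective 8.
(p,q)=(0,1): 6·0+4·1=4≤28, 5·0+5·1=5≤9, objective 3.
(p,q)=(0,0): 6·0+4·0=0≤28, 5·0+5·0=0≤9, objective 0.
Maximum is 8 at (p,q)=(1,0).

8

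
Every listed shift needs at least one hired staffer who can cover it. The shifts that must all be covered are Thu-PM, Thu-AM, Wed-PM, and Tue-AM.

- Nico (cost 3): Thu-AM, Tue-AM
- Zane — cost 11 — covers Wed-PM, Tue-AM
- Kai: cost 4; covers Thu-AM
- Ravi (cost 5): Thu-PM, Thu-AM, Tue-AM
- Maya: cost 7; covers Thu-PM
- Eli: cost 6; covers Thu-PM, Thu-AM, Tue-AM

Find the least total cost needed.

The greedy cost-per-new-shift heuristic would pick Nico, Ravi, and Zane for 19, but a cheaper cover exists.
Choose Zane and Ravi: together they cover Thu-PM, Thu-AM, Wed-PM, Tue-AM — every shift.
Total cost: 11 + 5 = 16.
No cover costs less than 16.

16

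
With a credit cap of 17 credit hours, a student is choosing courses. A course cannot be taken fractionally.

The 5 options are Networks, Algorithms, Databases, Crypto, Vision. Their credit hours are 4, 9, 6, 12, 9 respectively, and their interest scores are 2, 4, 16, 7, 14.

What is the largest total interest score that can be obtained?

30

Allowing fractional choices, the relaxed optimum would be about 31.2, but courses are indivisible.
Networks + Databases: credit hours 4 + 6 = 10 ≤ 17, interest score 2 + 16 = 18.
Databases + Vision: credit hours 6 + 9 = 15 ≤ 17, interest score 16 + 14 = 30.
Algorithms + Databases: credit hours 9 + 6 = 15 ≤ 17, interest score 4 + 16 = 20.
Best is Databases and Vision with total interest score 30.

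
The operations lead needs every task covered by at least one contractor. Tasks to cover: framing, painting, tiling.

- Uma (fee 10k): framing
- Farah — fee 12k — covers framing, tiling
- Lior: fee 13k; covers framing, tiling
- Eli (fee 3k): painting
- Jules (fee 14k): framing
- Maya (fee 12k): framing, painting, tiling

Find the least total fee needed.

The greedy cost-per-new-task heuristic would pick Eli and Farah for 15, but a cheaper cover exists.
Maya alone covers framing, painting, tiling — every task.
Total fee: 12.
No cover costs less than 12.

12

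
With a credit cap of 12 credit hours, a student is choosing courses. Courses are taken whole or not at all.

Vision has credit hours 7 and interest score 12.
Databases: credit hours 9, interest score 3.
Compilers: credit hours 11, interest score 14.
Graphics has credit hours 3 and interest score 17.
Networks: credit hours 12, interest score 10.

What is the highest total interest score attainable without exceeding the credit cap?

Vision + Graphics: credit hours 7 + 3 = 10 ≤ 12, interest score 12 + 17 = 29.
Databases + Graphics: credit hours 9 + 3 = 12 ≤ 12, interest score 3 + 17 = 20.
Best is Vision and Graphics with total interest score 29.

29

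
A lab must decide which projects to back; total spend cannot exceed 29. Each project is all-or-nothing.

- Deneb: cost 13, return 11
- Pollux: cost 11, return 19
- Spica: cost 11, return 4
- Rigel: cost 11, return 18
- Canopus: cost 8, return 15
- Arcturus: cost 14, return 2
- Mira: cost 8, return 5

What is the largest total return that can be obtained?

Allowing fractional choices, the relaxed optimum would be about 50.4, but projects are indivisible.
Pollux + Canopus + Mira: cost 11 + 8 + 8 = 27 ≤ 29, return 19 + 15 + 5 = 39.
Rigel + Canopus + Mira: cost 11 + 8 + 8 = 27 ≤ 29, return 18 + 15 + 5 = 38.
Pollux + Rigel: cost 11 + 11 = 22 ≤ 29, return 19 + 18 = 37.
Best is Pollux, Canopus, and Mira with total return 39.

39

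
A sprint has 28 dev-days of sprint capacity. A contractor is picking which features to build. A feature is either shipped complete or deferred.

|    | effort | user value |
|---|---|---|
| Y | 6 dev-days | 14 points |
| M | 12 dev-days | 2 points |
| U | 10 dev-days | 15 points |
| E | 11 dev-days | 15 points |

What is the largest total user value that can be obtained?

This is a 0-1 knapsack instance.
Allowing fractional choices, the relaxed optimum would be about 44.2, but features are indivisible.
Y + M + U: effort 6 + 12 + 10 = 28 ≤ 28, user value 14 + 2 + 15 = 31.
Y + U + E: effort 6 + 10 + 11 = 27 ≤ 28, user value 14 + 15 + 15 = 44.
U + E: effort 10 + 11 = 21 ≤ 28, user value 15 + 15 = 30.
Best is Y, U, and E with total user value 44.

44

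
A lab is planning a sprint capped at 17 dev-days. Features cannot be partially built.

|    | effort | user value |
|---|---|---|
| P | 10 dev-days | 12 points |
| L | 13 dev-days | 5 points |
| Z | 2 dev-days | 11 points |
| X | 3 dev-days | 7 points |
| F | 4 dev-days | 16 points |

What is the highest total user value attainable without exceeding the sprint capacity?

39

Take P, Z, and F: effort 10 + 2 + 4 = 16 ≤ 17, user value 12 + 11 + 16 = 39.
No other feasible combination does better.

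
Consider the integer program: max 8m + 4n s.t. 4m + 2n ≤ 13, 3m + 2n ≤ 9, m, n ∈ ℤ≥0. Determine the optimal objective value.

24

(m,n)=(3,0): 4·3+2·0=12≤13, 3·3+2·0=9≤9, objective 24.
(m,n)=(2,1): 4·2+2·1=10≤13, 3·2+2·1=8≤9, objective 20.
No feasible integer point exceeds 24.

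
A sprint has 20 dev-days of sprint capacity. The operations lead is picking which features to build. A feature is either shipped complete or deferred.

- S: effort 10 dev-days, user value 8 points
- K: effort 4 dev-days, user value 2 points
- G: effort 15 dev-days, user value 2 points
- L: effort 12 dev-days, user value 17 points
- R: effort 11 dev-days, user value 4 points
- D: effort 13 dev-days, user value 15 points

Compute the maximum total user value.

19

K + D: effort 4 + 13 = 17 ≤ 20, user value 2 + 15 = 17.
L: effort 12 ≤ 20, user value 17.
K + L: effort 4 + 12 = 16 ≤ 20, user value 2 + 17 = 19.
Best is K and L with total user value 19.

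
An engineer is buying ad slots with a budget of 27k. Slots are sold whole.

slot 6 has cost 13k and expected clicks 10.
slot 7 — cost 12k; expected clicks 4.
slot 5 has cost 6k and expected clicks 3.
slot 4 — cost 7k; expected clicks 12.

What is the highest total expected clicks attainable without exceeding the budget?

25

Take slot 6, slot 5, and slot 4: cost 13 + 6 + 7 = 26 ≤ 27, expected clicks 10 + 3 + 12 = 25.
No other feasible combination does better.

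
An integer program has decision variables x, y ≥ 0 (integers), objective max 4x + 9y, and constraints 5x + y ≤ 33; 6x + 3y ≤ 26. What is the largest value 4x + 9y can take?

72

Relaxing integrality, the LP optimum is 78.00 at (x,y) = (0, 8.67), which is not an integer point.
(x,y)=(0,8) is feasible, giving 72.
(x,y)=(0,7) is feasible, giving 63.
No feasible integer point exceeds 72.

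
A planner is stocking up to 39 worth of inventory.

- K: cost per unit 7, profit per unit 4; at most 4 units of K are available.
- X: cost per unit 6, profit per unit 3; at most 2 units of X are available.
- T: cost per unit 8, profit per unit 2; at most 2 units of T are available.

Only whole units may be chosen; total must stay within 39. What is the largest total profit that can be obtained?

19

4×K and 1×X: cost 34 ≤ 39, profit 4·4 + 1·3 = 19.
3×K and 2×X: cost 33 ≤ 39, profit 3·4 + 2·3 = 18.
Best is 19.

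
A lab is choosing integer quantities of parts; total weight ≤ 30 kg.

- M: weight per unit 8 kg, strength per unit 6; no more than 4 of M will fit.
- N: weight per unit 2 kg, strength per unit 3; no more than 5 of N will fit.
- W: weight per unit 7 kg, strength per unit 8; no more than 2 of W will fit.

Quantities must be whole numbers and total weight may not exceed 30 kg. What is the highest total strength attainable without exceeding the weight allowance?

N has the best ratio (3/2); taking only N gives at most 5×3 = 15 (stopped by the supply cap of 5).
Mixing does better — 1×M, 4×N, and 2×W: weight 30 ≤ 30, strength 1·6 + 4·3 + 2·8 = 34.

34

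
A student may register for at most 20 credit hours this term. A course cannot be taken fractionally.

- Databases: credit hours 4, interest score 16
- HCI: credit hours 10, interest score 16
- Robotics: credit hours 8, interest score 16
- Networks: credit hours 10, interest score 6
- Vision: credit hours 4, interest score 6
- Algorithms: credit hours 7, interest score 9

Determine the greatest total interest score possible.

41

This is a 0-1 knapsack instance.
Allowing fractional choices, the relaxed optimum would be about 44.8, but courses are indivisible.
Databases + Robotics + Vision: credit hours 4 + 8 + 4 = 16 ≤ 20, interest score 16 + 16 + 6 = 38.
Databases + Robotics + Algorithms: credit hours 4 + 8 + 7 = 19 ≤ 20, interest score 16 + 16 + 9 = 41.
Best is Databases, Robotics, and Algorithms with total interest score 41.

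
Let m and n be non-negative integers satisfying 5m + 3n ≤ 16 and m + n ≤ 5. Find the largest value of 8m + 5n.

The continuous relaxation peaks at (0.5, 4.5) with value 26.50; rounding to a feasible lattice point costs some objective.
(m,n)=(2,2): 5·2+3·2=16≤16, 1·2+1·2=4≤5, objective 26.
(m,n)=(0,5): 5·0+3·5=15≤16, 1·0+1·5=5≤5, objective 25.
No feasible integer point exceeds 26.

26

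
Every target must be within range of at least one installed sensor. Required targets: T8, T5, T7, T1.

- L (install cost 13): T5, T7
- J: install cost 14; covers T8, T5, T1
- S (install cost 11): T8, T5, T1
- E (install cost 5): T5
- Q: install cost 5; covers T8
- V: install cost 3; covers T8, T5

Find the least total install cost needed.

24

The greedy cost-per-new-target heuristic would pick V, S, and L for 27, but a cheaper cover exists.
Choose L and S: together they cover T8, T5, T7, T1 — every target.
Total install cost: 13 + 11 = 24.
No cover costs less than 24.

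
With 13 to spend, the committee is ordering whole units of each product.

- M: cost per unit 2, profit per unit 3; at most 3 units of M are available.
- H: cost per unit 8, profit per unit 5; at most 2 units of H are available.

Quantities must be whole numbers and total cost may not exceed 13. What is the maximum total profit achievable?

2×M and 1×H: cost 12 ≤ 13, profit 2·3 + 1·5 = 11.
3×M: cost 6 ≤ 13, profit 3·3 = 9.
Best is 11.

11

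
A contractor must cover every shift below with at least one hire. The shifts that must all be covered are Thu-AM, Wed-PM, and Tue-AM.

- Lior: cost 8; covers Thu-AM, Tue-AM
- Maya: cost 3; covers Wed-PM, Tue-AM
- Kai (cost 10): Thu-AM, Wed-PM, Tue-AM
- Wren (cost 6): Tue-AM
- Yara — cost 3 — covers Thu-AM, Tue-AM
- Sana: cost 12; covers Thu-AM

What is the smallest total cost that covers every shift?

Choose Maya and Yara: together they cover Thu-AM, Wed-PM, Tue-AM — every shift.
Total cost: 3 + 3 = 6.
No cover costs less than 6.

6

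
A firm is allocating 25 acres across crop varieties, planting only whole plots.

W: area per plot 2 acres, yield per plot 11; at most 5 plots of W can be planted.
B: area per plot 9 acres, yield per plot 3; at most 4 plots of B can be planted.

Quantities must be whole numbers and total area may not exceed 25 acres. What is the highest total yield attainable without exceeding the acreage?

58

This is a bounded integer knapsack.
W has the best ratio (11/2); taking only W gives at most 5×11 = 55 (stopped by the supply cap of 5).
Mixing does better — 5×W and 1×B: area 19 ≤ 25, yield 5·11 + 1·3 = 58.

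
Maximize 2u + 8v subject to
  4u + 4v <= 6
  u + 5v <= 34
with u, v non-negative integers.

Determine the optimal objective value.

8

(u,v)=(0,1): 4·0+4·1=4≤6, 1·0+5·1=5≤34, objective 8.
(u,v)=(1,0): 4·1+4·0=4≤6, 1·1+5·0=1≤34, objective 2.
(u,v)=(0,0): 4·0+4·0=0≤6, 1·0+5·0=0≤34, objective 0.
Maximum is 8 at (u,v)=(0,1).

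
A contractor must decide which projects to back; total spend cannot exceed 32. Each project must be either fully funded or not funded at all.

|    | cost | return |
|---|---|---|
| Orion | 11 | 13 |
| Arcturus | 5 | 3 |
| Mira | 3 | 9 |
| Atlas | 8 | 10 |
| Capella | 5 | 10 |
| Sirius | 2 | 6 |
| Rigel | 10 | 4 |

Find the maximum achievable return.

Orion + Arcturus + Mira + Atlas + Capella: cost 11 + 5 + 3 + 8 + 5 = 32 ≤ 32, return 13 + 3 + 9 + 10 + 10 = 45.
Orion + Mira + Atlas + Capella + Sirius: cost 11 + 3 + 8 + 5 + 2 = 29 ≤ 32, return 13 + 9 + 10 + 10 + 6 = 48.
Best is Orion, Mira, Atlas, Capella, and Sirius with total return 48.

48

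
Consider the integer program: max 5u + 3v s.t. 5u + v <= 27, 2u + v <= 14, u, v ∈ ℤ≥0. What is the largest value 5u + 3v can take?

42

(u,v)=(0,14) is feasible, giving 42.
(u,v)=(0,13) is feasible, giving 39.
The best lattice point is (0,14), giving 42.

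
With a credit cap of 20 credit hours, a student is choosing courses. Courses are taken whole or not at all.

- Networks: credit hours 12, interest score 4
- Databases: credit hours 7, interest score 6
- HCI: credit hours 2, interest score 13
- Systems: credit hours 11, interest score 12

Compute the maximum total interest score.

Databases + HCI + Systems: credit hours 7 + 2 + 11 = 20 ≤ 20, interest score 6 + 13 + 12 = 31.
Databases + HCI: credit hours 7 + 2 = 9 ≤ 20, interest score 6 + 13 = 19.
HCI + Systems: credit hours 2 + 11 = 13 ≤ 20, interest score 13 + 12 = 25.
Best is Databases, HCI, and Systems with total interest score 31.

31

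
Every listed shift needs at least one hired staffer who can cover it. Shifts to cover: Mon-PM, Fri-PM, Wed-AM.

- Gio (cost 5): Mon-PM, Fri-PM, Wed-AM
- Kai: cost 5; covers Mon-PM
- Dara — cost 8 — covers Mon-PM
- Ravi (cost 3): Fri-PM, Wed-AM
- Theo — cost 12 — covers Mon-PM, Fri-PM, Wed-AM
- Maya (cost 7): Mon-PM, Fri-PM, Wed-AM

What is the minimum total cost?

The greedy cost-per-new-shift heuristic would pick Ravi and Gio for 8, but a cheaper cover exists.
Gio alone covers Mon-PM, Fri-PM, Wed-AM — every shift.
Total cost: 5.
No cover costs less than 5.

5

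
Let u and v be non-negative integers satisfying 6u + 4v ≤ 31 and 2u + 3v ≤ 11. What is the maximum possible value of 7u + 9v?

37

(u,v)=(4,1) is feasible, giving 37.
(u,v)=(5,0) is feasible, giving 35.
The best lattice point is (4,1), giving 37.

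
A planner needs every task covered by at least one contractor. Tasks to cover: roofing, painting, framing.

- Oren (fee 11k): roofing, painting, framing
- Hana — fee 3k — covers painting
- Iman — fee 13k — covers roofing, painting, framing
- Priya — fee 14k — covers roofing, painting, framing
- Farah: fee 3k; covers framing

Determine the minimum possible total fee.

11

This is a weighted set-cover instance.
The greedy cost-per-new-task heuristic would pick Hana, Farah, and Oren for 17, but a cheaper cover exists.
Oren alone covers roofing, painting, framing — every task.
Total fee: 11.
No cover costs less than 11.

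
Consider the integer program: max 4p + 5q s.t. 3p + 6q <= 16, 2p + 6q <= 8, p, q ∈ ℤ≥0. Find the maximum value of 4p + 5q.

(p,q)=(4,0): 3·4+6·0=12≤16, 2·4+6·0=8≤8, objective 16.
(p,q)=(3,0): 3·3+6·0=9≤16, 2·3+6·0=6≤8, objective 12.
Maximum is 16 at (p,q)=(4,0).

16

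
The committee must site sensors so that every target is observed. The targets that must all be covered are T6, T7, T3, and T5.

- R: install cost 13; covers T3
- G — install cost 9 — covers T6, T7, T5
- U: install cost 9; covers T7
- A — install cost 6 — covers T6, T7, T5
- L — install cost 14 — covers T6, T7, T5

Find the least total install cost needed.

19

Choose R and A: together they cover T6, T7, T3, T5 — every target.
Total install cost: 13 + 6 = 19.
No cover costs less than 19.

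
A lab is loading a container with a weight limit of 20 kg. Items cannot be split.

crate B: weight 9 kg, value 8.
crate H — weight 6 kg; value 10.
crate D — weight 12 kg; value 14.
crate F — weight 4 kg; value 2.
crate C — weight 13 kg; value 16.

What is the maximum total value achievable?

26

This is an integer program with binary decision variables.
Allowing fractional choices, the relaxed optimum would be about 27.2, but items are indivisible.
crate B + crate H + crate F: weight 9 + 6 + 4 = 19 ≤ 20, value 8 + 10 + 2 = 20.
crate H + crate D: weight 6 + 12 = 18 ≤ 20, value 10 + 14 = 24.
crate H + crate C: weight 6 + 13 = 19 ≤ 20, value 10 + 16 = 26.
Best is crate H and crate C with total value 26.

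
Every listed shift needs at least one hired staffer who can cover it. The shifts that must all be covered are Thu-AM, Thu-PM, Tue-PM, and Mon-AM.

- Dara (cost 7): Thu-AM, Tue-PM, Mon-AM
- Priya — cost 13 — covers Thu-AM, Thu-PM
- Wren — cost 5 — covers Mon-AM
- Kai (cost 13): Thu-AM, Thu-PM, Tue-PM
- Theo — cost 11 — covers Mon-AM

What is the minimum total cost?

18

The greedy cost-per-new-shift heuristic would pick Dara and Priya for 20, but a cheaper cover exists.
Choose Wren and Kai: together they cover Thu-AM, Thu-PM, Tue-PM, Mon-AM — every shift.
Total cost: 5 + 13 = 18.
No cover costs less than 18.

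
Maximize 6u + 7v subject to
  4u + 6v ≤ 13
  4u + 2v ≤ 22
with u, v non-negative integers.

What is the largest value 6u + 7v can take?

18

Relaxing integrality, the LP optimum is 19.50 at (u,v) = (3.25, 0), which is not an integer point.
(u,v)=(3,0) is feasible, giving 18.
(u,v)=(2,0) is feasible, giving 12.
No feasible integer point exceeds 18.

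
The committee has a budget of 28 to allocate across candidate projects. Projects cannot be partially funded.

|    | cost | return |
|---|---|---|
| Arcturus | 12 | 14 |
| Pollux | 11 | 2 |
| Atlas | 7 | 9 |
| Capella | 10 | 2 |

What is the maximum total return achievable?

23

Allowing fractional choices, the relaxed optimum would be about 24.8, but projects are indivisible.
Arcturus + Atlas: cost 12 + 7 = 19 ≤ 28, return 14 + 9 = 23.
Arcturus + Capella: cost 12 + 10 = 22 ≤ 28, return 14 + 2 = 16.
Arcturus + Pollux: cost 12 + 11 = 23 ≤ 28, return 14 + 2 = 16.
Best is Arcturus and Atlas with total return 23.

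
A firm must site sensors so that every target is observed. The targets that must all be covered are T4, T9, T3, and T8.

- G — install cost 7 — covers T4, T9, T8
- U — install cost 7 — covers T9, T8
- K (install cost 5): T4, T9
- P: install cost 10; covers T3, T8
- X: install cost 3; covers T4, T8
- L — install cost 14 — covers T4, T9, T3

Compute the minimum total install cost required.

15

The greedy cost-per-new-target heuristic would pick X, K, and P for 18, but a cheaper cover exists.
Choose K and P: together they cover T4, T9, T3, T8 — every target.
Total install cost: 5 + 10 = 15.
No cover costs less than 15.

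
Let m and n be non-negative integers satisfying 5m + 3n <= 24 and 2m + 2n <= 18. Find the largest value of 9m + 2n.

38

Relaxing integrality, the LP optimum is 43.20 at (m,n) = (4.8, 0), which is not an integer point.
(m,n)=(4,1) is feasible, giving 38.
(m,n)=(4,0) is feasible, giving 36.
No feasible integer point exceeds 38.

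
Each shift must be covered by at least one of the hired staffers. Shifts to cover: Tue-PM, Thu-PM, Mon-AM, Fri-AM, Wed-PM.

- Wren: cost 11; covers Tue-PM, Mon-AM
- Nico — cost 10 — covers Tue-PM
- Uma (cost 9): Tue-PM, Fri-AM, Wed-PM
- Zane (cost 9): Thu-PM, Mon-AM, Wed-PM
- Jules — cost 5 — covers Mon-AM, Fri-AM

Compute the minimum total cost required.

Choose Uma and Zane: together they cover Tue-PM, Thu-PM, Mon-AM, Fri-AM, Wed-PM — every shift.
Total cost: 9 + 9 = 18.

18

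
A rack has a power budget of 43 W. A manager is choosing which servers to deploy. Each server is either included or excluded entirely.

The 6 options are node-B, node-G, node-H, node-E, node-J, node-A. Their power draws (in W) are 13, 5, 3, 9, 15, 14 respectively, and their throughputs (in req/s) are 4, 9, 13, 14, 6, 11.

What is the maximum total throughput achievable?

Take node-G, node-H, node-E, and node-A: power draw 5 + 3 + 9 + 14 = 31 ≤ 43, throughput 9 + 13 + 14 + 11 = 47.
No other feasible combination does better.

47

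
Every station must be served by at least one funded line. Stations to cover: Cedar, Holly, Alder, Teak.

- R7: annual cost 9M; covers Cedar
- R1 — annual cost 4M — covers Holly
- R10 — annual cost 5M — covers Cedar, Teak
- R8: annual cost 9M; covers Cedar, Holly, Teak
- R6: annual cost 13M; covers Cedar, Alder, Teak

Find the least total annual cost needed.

17

The greedy cost-per-new-station heuristic would pick R10, R1, and R6 for 22, but a cheaper cover exists.
Choose R1 and R6: together they cover Cedar, Holly, Alder, Teak — every station.
Total annual cost: 4 + 13 = 17.
No cover costs less than 17.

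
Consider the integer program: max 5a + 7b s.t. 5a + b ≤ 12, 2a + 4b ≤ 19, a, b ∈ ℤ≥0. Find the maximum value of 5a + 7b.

(a,b)=(1,4): 5·1+1·4=9≤12, 2·1+4·4=18≤19, objective 33.
(a,b)=(0,4): 5·0+1·4=4≤12, 2·0+4·4=16≤19, objective 28.
No feasible integer point exceeds 33.

33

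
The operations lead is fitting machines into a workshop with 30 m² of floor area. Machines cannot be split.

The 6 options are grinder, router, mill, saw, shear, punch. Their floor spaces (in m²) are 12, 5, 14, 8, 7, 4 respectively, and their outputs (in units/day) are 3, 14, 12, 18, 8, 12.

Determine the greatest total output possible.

Treat it as a binary knapsack problem.
Allowing fractional choices, the relaxed optimum would be about 57.1, but machines are indivisible.
grinder + router + saw + punch: floor space 12 + 5 + 8 + 4 = 29 ≤ 30, output 3 + 14 + 18 + 12 = 47.
router + saw + shear + punch: floor space 5 + 8 + 7 + 4 = 24 ≤ 30, output 14 + 18 + 8 + 12 = 52.
Best is router, saw, shear, and punch with total output 52.

52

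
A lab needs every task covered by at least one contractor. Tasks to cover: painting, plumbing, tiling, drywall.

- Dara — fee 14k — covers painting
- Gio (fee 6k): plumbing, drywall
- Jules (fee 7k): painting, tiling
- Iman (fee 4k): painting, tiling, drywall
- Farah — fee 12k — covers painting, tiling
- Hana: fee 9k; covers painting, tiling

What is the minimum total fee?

10

Choose Gio and Iman: together they cover painting, plumbing, tiling, drywall — every task.
Total fee: 6 + 4 = 10.
No cover costs less than 10.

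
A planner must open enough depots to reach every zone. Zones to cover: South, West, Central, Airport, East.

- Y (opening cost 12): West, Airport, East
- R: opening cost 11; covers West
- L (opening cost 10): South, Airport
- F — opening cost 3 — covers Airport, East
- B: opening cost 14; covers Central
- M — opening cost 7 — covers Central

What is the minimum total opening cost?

The greedy cost-per-new-zone heuristic would pick F, M, L, and R for 31, but a cheaper cover exists.
Choose Y, L, and M: together they cover South, West, Central, Airport, East — every zone.
Total opening cost: 12 + 10 + 7 = 29.
No cover costs less than 29.

29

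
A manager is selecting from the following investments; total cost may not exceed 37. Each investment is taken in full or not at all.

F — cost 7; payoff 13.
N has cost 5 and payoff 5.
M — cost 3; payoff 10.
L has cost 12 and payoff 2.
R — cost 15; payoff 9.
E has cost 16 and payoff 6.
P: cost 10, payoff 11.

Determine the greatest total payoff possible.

Allowing fractional choices, the relaxed optimum would be about 46.2, but investments are indivisible.
F + M + E + P: cost 7 + 3 + 16 + 10 = 36 ≤ 37, payoff 13 + 10 + 6 + 11 = 40.
F + M + R + P: cost 7 + 3 + 15 + 10 = 35 ≤ 37, payoff 13 + 10 + 9 + 11 = 43.
F + N + M + L + P: cost 7 + 5 + 3 + 12 + 10 = 37 ≤ 37, payoff 13 + 5 + 10 + 2 + 11 = 41.
Best is F, M, R, and P with total payoff 43.

43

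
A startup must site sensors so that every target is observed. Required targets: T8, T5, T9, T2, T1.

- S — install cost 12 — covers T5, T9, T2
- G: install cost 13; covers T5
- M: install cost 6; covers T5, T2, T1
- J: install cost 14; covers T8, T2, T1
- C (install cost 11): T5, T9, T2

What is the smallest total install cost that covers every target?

25

The greedy cost-per-new-target heuristic would pick M, C, and J for 31, but a cheaper cover exists.
Choose J and C: together they cover T8, T5, T9, T2, T1 — every target.
Total install cost: 14 + 11 = 25.
No cover costs less than 25.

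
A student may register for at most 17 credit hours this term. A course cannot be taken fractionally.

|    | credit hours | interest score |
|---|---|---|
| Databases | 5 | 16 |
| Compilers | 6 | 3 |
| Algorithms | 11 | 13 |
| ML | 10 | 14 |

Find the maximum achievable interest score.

Allowing fractional choices, the relaxed optimum would be about 32.4, but courses are indivisible.
Databases + Algorithms: credit hours 5 + 11 = 16 ≤ 17, interest score 16 + 13 = 29.
Databases + ML: credit hours 5 + 10 = 15 ≤ 17, interest score 16 + 14 = 30.
Best is Databases and ML with total interest score 30.

30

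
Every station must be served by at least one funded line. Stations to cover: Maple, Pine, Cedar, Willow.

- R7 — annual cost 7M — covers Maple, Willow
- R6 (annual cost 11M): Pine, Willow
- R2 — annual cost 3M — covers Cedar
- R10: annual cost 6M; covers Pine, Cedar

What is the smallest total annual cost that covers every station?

13

This is an integer covering problem.
Choose R7 and R10: together they cover Maple, Pine, Cedar, Willow — every station.
Total annual cost: 7 + 6 = 13.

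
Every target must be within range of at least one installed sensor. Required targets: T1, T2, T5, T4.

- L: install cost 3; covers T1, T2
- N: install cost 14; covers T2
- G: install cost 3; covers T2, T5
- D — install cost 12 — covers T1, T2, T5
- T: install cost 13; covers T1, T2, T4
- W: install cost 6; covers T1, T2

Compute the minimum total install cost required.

This is an integer covering problem.
Choose G and T: together they cover T1, T2, T5, T4 — every target.
Total install cost: 3 + 13 = 16.

16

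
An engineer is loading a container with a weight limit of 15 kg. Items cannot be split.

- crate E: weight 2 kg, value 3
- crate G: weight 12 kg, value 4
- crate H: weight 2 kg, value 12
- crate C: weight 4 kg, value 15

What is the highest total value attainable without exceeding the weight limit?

30

This is an integer program with binary decision variables.
crate H + crate C: weight 2 + 4 = 6 ≤ 15, value 12 + 15 = 27.
crate E + crate H + crate C: weight 2 + 2 + 4 = 8 ≤ 15, value 3 + 12 + 15 = 30.
crate E + crate C: weight 2 + 4 = 6 ≤ 15, value 3 + 15 = 18.
Best is crate E, crate H, and crate C with total value 30.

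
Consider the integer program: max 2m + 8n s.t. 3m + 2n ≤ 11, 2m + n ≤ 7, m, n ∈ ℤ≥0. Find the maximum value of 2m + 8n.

Relaxing integrality, the LP optimum is 44.00 at (m,n) = (0, 5.5), which is not an integer point.
(m,n)=(0,5) is feasible, giving 40.
(m,n)=(1,4) is feasible, giving 34.
(m,n)=(0,4) is feasible, giving 32.
The best lattice point is (0,5), giving 40.

40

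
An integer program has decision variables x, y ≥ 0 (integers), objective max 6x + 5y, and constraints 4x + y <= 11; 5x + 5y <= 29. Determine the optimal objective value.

Relaxing integrality, the LP optimum is 30.73 at (x,y) = (1.73, 4.07), which is not an integer point.
(x,y)=(2,3): 4·2+1·3=11≤11, 5·2+5·3=25≤29, objective 27.
(x,y)=(1,4): 4·1+1·4=8≤11, 5·1+5·4=25≤29, objective 26.
(x,y)=(0,5): 4·0+1·5=5≤11, 5·0+5·5=25≤29, objective 25.
No feasible integer point exceeds 27.

27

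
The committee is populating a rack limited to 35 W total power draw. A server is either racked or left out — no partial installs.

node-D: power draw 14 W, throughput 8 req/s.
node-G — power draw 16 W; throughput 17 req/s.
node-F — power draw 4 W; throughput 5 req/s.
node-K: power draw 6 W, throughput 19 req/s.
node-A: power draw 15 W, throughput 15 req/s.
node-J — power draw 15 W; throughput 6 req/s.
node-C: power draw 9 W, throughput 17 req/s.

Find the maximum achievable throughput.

This is a 0-1 knapsack instance.
node-F + node-K + node-A + node-C: power draw 4 + 6 + 15 + 9 = 34 ≤ 35, throughput 5 + 19 + 15 + 17 = 56.
node-G + node-F + node-K + node-C: power draw 16 + 4 + 6 + 9 = 35 ≤ 35, throughput 17 + 5 + 19 + 17 = 58.
Best is node-G, node-F, node-K, and node-C with total throughput 58.

58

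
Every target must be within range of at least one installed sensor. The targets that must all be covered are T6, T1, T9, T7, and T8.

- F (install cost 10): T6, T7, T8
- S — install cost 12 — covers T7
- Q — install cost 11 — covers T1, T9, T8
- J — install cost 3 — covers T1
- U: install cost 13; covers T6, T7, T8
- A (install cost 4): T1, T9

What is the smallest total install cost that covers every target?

Choose F and A: together they cover T6, T1, T9, T7, T8 — every target.
Total install cost: 10 + 4 = 14.
No cover costs less than 14.

14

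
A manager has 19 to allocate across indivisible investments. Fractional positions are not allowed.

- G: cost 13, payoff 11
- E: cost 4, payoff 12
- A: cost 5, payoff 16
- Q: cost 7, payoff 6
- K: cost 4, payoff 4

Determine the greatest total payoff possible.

Allowing fractional choices, the relaxed optimum would be about 37.1, but investments are indivisible.
E + A: cost 4 + 5 = 9 ≤ 19, payoff 12 + 16 = 28.
E + A + Q: cost 4 + 5 + 7 = 16 ≤ 19, payoff 12 + 16 + 6 = 34.
E + A + K: cost 4 + 5 + 4 = 13 ≤ 19, payoff 12 + 16 + 4 = 32.
Best is E, A, and Q with total payoff 34.

34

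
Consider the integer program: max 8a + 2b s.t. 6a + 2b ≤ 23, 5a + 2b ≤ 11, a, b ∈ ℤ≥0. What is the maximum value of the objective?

16

The continuous relaxation peaks at (2.2, 0) with value 17.60; rounding to a feasible lattice point costs some objective.
(a,b)=(2,0): 6·2+2·0=12≤23, 5·2+2·0=10≤11, objective 16.
(a,b)=(1,1): 6·1+2·1=8≤23, 5·1+2·1=7≤11, objective 10.
(a,b)=(1,0): 6·1+2·0=6≤23, 5·1+2·0=5≤11, objective 8.
Maximum is 16 at (a,b)=(2,0).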